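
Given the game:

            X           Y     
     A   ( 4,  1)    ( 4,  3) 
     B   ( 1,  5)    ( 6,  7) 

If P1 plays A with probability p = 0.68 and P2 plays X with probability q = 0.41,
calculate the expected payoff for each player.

E[P1] = 3.984, E[P2] = 3.46

Work:
E[P1] = p·q·π₁(A,X) + p·(1-q)·π₁(A,Y) + (1-p)·q·π₁(B,X) + (1-p)·(1-q)·π₁(B,Y)
= 0.68·0.41·4 + 0.68·0.59·4 + 0.32·0.41·1 + 0.32·0.59·6
= 3.984

E[P2] = 3.46 (similar calculation)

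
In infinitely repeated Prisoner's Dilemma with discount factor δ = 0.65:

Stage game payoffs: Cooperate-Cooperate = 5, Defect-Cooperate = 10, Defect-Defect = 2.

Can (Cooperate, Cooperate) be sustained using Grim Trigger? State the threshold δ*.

δ* = 0.625; since δ = 0.65 ≥ 0.625, cooperation can be sustained

Work:
For Grim Trigger:
Cooperate forever: 5/(1-δ)
Defect then punished: 10 + 2·δ/(1-δ)
Need: 5/(1-δ) ≥ 10 + 2·δ/(1-δ)
Solving: δ ≥ (T-R)/(T-P) = (10-5)/(10-2) = 0.625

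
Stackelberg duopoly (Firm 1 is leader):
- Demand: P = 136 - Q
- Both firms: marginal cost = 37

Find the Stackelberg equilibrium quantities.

q₁* (leader) = 49.5, q₂* (follower) = 24.75

Work:
Follower's reaction: q₂ = (a - c - q₁)/2
Leader substitutes: π₁ = q₁·(a - q₁ - (a-c-q₁)/2 - c)
FOC: q₁* = (136 - 37)/2 = 49.50
Then: q₂* = (136 - 37 - 49.5)/2 = 24.75
Leader has first-mover advantage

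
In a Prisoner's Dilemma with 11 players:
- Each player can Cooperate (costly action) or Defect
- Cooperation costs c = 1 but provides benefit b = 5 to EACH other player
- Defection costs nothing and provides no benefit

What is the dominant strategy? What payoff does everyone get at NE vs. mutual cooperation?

Dominant: Defect; NE payoff = 0; Coop payoff = 49

Work:
Defect dominates (saves cost c = 1, benefit to others is external)
NE: All defect → everyone gets 0
If all cooperate: each receives (10)×5 - 1 = 49
Social dilemma: 49 > 0 but NE gives 0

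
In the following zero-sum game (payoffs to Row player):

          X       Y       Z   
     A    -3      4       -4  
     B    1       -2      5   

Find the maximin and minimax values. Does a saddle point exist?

Maximin = -2, Minimax = 1, Saddle: False

Work:
Row minimums: [-4, -2] → maximin = -2
Column maximums: [1, 4, 5] → minimax = 1
No saddle point (maximin ≠ minimax). Mixed strategy needed.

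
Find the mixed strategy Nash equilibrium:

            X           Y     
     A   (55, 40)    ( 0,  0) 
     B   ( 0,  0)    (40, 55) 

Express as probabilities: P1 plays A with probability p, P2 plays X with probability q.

p = 0.5789, q = 0.4211

Work:
Find probabilities that make opponent indifferent:
P2 chooses q to make P1 indifferent between A and B
P1 chooses p to make P2 indifferent between X and Y
Mixed NE: P1 plays (A: 0.5789, B: 0.4211), P2 plays (X: 0.4211, Y: 0.5789)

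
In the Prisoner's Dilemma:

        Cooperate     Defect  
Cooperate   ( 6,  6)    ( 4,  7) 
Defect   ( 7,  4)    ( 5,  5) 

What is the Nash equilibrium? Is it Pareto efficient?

(Defect, Defect) is NE; not Pareto efficient

Work:
Defect dominates Cooperate for both players:
If P2 cooperates: Defect (7) > Cooperate (6)
If P2 defects: Defect (5) > Cooperate (4)
NE: (Defect, Defect) with payoff (5, 5)
But (Cooperate, Cooperate) = (6, 6) Pareto dominates (5, 5)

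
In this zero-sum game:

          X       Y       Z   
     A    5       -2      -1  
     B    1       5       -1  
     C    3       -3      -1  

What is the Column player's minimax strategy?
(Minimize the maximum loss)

Column should play Z, value = -1

Work:
Column player minimizes Row's maximum payoff:
Column X: max payoff to Row = 5
Column Y: max payoff to Row = 5
Column Z: max payoff to Row = -1
Minimum is -1, achieved by column Z.
Minimax strategy: Z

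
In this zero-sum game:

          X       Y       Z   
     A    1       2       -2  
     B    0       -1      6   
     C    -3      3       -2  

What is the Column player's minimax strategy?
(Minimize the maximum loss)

Column should play X, value = 1

Work:
Column player minimizes Row's maximum payoff:
Column X: max payoff to Row = 1
Column Y: max payoff to Row = 3
Column Z: max payoff to Row = 6
Minimum is 1, achieved by column X.
Minimax strategy: X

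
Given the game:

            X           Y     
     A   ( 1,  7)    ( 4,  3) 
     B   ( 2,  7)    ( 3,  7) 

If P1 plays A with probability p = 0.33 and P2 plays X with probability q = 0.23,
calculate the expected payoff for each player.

E[P1] = 2.9482, E[P2] = 5.9836

Work:
E[P1] = p·q·π₁(A,X) + p·(1-q)·π₁(A,Y) + (1-p)·q·π₁(B,X) + (1-p)·(1-q)·π₁(B,Y)
= 0.33·0.23·1 + 0.33·0.77·4 + 0.67·0.23·2 + 0.67·0.77·3
= 2.9482

E[P2] = 5.9836 (similar calculation)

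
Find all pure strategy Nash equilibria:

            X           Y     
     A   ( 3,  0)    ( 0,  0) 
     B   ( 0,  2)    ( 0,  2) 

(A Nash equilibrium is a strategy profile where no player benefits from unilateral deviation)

Nash equilibrium: (A, X), (A, Y), (B, Y)

Work:
Best responses:
  P1 vs X: payoffs [3, 0] → best response A (payoff 3)
  P1 vs Y: payoffs [0, 0] → best response A/B (payoff 0)
  P2 vs A: payoffs [0, 0] → best response X/Y (payoff 0)
  P2 vs B: payoffs [2, 2] → best response X/Y (payoff 2)
Mutual best responses: (A,X), (A,Y), (B,Y) → Nash equilibria.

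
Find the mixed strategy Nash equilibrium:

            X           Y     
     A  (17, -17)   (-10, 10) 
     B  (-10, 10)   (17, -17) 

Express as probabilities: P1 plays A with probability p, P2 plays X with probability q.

p = 0.5, q = 0.5

Work:
Find probabilities that make opponent indifferent:
P2 chooses q to make P1 indifferent between A and B
P1 chooses p to make P2 indifferent between X and Y
Mixed NE: P1 plays (A: 0.5, B: 0.5), P2 plays (X: 0.5, Y: 0.5)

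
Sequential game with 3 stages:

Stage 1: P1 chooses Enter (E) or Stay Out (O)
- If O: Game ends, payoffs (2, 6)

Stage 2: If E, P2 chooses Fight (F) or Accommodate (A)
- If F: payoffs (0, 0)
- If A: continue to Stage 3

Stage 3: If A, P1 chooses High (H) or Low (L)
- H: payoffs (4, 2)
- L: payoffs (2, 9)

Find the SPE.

SPE: (E, A, H); Outcome (4, 2)

Work:
Stage 3: P1 chooses H (4 vs 2)
Stage 2: P2: F->0, A->2 (anticipating H). Choose A
Stage 1: P1: O->2, E->4 (anticipating A, H). Choose E
SPE path: E -> A -> H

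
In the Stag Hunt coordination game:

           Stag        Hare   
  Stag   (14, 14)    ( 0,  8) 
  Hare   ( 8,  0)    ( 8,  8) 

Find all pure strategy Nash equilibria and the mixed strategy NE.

Pure NE: (Stag, Stag) and (Hare, Hare); Mixed NE: p = 0.5714, q = 0.5714

Work:
Check pure NE:
(Stag, Stag): (14, 14) - no unilateral deviation beneficial
(Hare, Hare): (8, 8) - no unilateral deviation beneficial
Mixed NE: P1 plays Stag with p = 0.5714, P2 plays Stag with q = 0.5714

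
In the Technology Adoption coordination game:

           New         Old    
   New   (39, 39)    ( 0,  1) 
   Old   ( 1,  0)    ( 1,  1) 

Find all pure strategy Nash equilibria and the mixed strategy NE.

Pure NE: (New, New) and (Old, Old); Mixed NE: p = 0.0256, q = 0.0256

Work:
Check pure NE:
(New, New): (39, 39) - no unilateral deviation beneficial
(Old, Old): (1, 1) - no unilateral deviation beneficial
Mixed NE: P1 plays New with p = 0.0256, P2 plays New with q = 0.0256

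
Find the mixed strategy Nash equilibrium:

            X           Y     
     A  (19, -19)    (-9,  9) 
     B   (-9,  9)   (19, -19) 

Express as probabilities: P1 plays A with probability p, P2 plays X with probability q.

p = 0.5, q = 0.5

Work:
Find probabilities that make opponent indifferent:
P2 chooses q to make P1 indifferent between A and B
P1 chooses p to make P2 indifferent between X and Y
Mixed NE: P1 plays (A: 0.5, B: 0.5), P2 plays (X: 0.5, Y: 0.5)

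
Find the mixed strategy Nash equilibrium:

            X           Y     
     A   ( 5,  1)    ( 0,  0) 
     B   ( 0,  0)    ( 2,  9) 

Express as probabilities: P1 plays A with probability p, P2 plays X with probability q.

p = 0.9, q = 0.2857

Work:
Find probabilities that make opponent indifferent:
P2 chooses q to make P1 indifferent between A and B
P1 chooses p to make P2 indifferent between X and Y
Mixed NE: P1 plays (A: 0.9, B: 0.1), P2 plays (X: 0.2857, Y: 0.7143)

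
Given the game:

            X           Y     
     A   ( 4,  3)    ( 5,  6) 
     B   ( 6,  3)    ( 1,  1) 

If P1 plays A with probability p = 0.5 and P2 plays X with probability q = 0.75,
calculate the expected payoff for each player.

E[P1] = 4.5, E[P2] = 3.125

Work:
E[P1] = p·q·π₁(A,X) + p·(1-q)·π₁(A,Y) + (1-p)·q·π₁(B,X) + (1-p)·(1-q)·π₁(B,Y)
= 0.5·0.75·4 + 0.5·0.25·5 + 0.5·0.75·6 + 0.5·0.25·1
= 4.5

E[P2] = 3.125 (similar calculation)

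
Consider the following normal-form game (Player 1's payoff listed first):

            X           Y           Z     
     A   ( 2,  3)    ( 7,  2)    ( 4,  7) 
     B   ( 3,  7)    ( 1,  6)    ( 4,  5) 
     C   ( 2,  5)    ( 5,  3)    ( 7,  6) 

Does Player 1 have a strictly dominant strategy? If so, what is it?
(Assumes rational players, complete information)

No strictly dominant strategy exists for Player 1

Work:
A strategy strictly dominates another if it gives a strictly higher payoff against every opponent action. Compare each pair of P1's strategies column-by-column:
  A vs B: [2 vs 3, 7 vs 1, 4 vs 4] → A does not strictly dominate B (column X: 2 ≤ 3)
  A vs C: [2 vs 2, 7 vs 5, 4 vs 7] → A does not strictly dominate C (column X: 2 ≤ 2)
  B vs A: [3 vs 2, 1 vs 7, 4 vs 4] → B does not strictly dominate A (column Y: 1 ≤ 7)
  B vs C: [3 vs 2, 1 vs 5, 4 vs 7] → B does not strictly dominate C (column Y: 1 ≤ 5)
  C vs A: [2 vs 2, 5 vs 7, 7 vs 4] → C does not strictly dominate A (column X: 2 ≤ 2)
  C vs B: [2 vs 3, 5 vs 1, 7 vs 4] → C does not strictly dominate B (column X: 2 ≤ 3)
No single strategy strictly dominates all others → no strictly dominant strategy.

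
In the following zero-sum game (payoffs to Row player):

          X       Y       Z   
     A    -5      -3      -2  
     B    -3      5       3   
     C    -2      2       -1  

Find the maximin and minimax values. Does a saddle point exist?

Maximin = -2, Minimax = -2, Saddle: True

Work:
Row minimums: [-5, -3, -2] → maximin = -2
Column maximums: [-2, 5, 3] → minimax = -2
Saddle point exists! Game value = -2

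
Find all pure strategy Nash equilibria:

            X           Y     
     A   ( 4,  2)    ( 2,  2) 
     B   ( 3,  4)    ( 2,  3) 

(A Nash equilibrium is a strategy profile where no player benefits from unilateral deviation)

Nash equilibrium: (A, X), (A, Y)

Work:
Best responses:
  P1 vs X: payoffs [4, 3] → best response A (payoff 4)
  P1 vs Y: payoffs [2, 2] → best response A/B (payoff 2)
  P2 vs A: payoffs [2, 2] → best response X/Y (payoff 2)
  P2 vs B: payoffs [4, 3] → best response X (payoff 4)
Mutual best responses: (A,X), (A,Y) → Nash equilibria.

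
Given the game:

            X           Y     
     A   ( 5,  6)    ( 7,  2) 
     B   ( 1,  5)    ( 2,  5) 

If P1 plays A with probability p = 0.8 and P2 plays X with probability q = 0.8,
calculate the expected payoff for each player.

E[P1] = 4.56, E[P2] = 5.16

Work:
E[P1] = p·q·π₁(A,X) + p·(1-q)·π₁(A,Y) + (1-p)·q·π₁(B,X) + (1-p)·(1-q)·π₁(B,Y)
= 0.8·0.8·5 + 0.8·0.2·7 + 0.2·0.8·1 + 0.2·0.2·2
= 4.56

E[P2] = 5.16 (similar calculation)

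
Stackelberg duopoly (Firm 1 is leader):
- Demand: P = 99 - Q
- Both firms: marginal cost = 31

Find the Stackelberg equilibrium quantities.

q₁* (leader) = 34.0, q₂* (follower) = 17.0

Work:
Follower's reaction: q₂ = (a - c - q₁)/2
Leader substitutes: π₁ = q₁·(a - q₁ - (a-c-q₁)/2 - c)
FOC: q₁* = (99 - 31)/2 = 34.00
Then: q₂* = (99 - 31 - 34.0)/2 = 17.00
Leader has first-mover advantage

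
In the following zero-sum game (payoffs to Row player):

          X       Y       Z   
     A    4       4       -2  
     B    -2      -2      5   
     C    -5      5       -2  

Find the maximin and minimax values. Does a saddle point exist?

Maximin = -2, Minimax = 4, Saddle: False

Work:
Row minimums: [-2, -2, -5] → maximin = -2
Column maximums: [4, 5, 5] → minimax = 4
No saddle point (maximin ≠ minimax). Mixed strategy needed.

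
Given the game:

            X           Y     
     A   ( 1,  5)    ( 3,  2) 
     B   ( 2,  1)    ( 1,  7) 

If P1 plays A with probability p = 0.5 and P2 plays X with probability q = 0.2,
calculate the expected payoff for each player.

E[P1] = 1.9, E[P2] = 4.2

Work:
E[P1] = p·q·π₁(A,X) + p·(1-q)·π₁(A,Y) + (1-p)·q·π₁(B,X) + (1-p)·(1-q)·π₁(B,Y)
= 0.5·0.2·1 + 0.5·0.8·3 + 0.5·0.2·2 + 0.5·0.8·1
= 1.9

E[P2] = 4.2 (similar calculation)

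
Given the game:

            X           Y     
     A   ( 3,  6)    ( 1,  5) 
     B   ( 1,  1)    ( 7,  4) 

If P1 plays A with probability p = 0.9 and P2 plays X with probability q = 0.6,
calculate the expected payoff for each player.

E[P1] = 2.32, E[P2] = 5.26

Work:
E[P1] = p·q·π₁(A,X) + p·(1-q)·π₁(A,Y) + (1-p)·q·π₁(B,X) + (1-p)·(1-q)·π₁(B,Y)
= 0.9·0.6·3 + 0.9·0.4·1 + 0.1·0.6·1 + 0.1·0.4·7
= 2.32

E[P2] = 5.26 (similar calculation)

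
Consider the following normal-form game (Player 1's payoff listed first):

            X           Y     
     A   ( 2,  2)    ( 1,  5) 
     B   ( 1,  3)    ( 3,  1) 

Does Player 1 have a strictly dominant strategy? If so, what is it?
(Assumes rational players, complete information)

No strictly dominant strategy exists for Player 1

Work:
A strategy strictly dominates another if it gives a strictly higher payoff against every opponent action. Compare each pair of P1's strategies column-by-column:
  A vs B: [2 vs 1, 1 vs 3] → A does not strictly dominate B (column Y: 1 ≤ 3)
  B vs A: [1 vs 2, 3 vs 1] → B does not strictly dominate A (column X: 1 ≤ 2)
No single strategy strictly dominates all others → no strictly dominant strategy.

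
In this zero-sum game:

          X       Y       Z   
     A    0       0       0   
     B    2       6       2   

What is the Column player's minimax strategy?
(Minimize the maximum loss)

Column should play X or Z (all achieve the minimum), value = 2

Work:
Column player minimizes Row's maximum payoff:
Column X: max payoff to Row = 2
Column Y: max payoff to Row = 6
Column Z: max payoff to Row = 2
Minimum is 2, achieved by columns X, Z (tied).
Each of X or Z is a minimax strategy.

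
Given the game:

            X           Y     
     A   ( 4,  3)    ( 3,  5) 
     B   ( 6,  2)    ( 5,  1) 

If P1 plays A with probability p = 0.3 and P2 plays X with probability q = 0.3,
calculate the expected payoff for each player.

E[P1] = 4.7, E[P2] = 2.23

Work:
E[P1] = p·q·π₁(A,X) + p·(1-q)·π₁(A,Y) + (1-p)·q·π₁(B,X) + (1-p)·(1-q)·π₁(B,Y)
= 0.3·0.3·4 + 0.3·0.7·3 + 0.7·0.3·6 + 0.7·0.7·5
= 4.7

E[P2] = 2.23 (similar calculation)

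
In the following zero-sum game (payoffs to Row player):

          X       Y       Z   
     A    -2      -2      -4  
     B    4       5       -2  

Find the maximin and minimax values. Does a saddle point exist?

Maximin = -2, Minimax = -2, Saddle: True

Work:
Row minimums: [-4, -2] → maximin = -2
Column maximums: [4, 5, -2] → minimax = -2
Saddle point exists! Game value = -2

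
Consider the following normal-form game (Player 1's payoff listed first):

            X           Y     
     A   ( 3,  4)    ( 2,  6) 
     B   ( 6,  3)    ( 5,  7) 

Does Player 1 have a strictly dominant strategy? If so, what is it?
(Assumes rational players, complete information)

Yes, Player 1's strictly dominant strategy is B

Work:
A strategy strictly dominates another if it gives a strictly higher payoff against every opponent action. Compare each pair of P1's strategies column-by-column:
  A vs B: [3 vs 6, 2 vs 5] → A does not strictly dominate B (column X: 3 ≤ 6)
  B vs A: [6 vs 3, 5 vs 2] → B strictly dominates A
B strictly dominates every other strategy → strictly dominant.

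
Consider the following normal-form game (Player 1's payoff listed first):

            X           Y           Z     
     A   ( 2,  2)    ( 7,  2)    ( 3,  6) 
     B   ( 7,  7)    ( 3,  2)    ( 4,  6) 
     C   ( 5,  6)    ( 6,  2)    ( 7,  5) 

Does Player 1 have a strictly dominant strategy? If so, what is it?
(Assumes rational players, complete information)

No strictly dominant strategy exists for Player 1

Work:
A strategy strictly dominates another if it gives a strictly higher payoff against every opponent action. Compare each pair of P1's strategies column-by-column:
  A vs B: [2 vs 7, 7 vs 3, 3 vs 4] → A does not strictly dominate B (column X: 2 ≤ 7)
  A vs C: [2 vs 5, 7 vs 6, 3 vs 7] → A does not strictly dominate C (column X: 2 ≤ 5)
  B vs A: [7 vs 2, 3 vs 7, 4 vs 3] → B does not strictly dominate A (column Y: 3 ≤ 7)
  B vs C: [7 vs 5, 3 vs 6, 4 vs 7] → B does not strictly dominate C (column Y: 3 ≤ 6)
  C vs A: [5 vs 2, 6 vs 7, 7 vs 3] → C does not strictly dominate A (column Y: 6 ≤ 7)
  C vs B: [5 vs 7, 6 vs 3, 7 vs 4] → C does not strictly dominate B (column X: 5 ≤ 7)
No single strategy strictly dominates all others → no strictly dominant strategy.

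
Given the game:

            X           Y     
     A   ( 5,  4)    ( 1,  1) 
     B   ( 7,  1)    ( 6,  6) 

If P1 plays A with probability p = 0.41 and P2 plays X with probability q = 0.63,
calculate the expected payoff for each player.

E[P1] = 5.3549, E[P2] = 2.8664

Work:
E[P1] = p·q·π₁(A,X) + p·(1-q)·π₁(A,Y) + (1-p)·q·π₁(B,X) + (1-p)·(1-q)·π₁(B,Y)
= 0.41·0.63·5 + 0.41·0.37·1 + 0.59·0.63·7 + 0.59·0.37·6
= 5.3549

E[P2] = 2.8664 (similar calculation)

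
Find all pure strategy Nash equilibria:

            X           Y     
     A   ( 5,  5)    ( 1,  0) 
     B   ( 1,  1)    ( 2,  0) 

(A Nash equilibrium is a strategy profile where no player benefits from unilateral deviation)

Nash equilibrium: (A, X)

Work:
Best responses:
  P1 vs X: payoffs [5, 1] → best response A (payoff 5)
  P1 vs Y: payoffs [1, 2] → best response B (payoff 2)
  P2 vs A: payoffs [5, 0] → best response X (payoff 5)
  P2 vs B: payoffs [1, 0] → best response X (payoff 1)
Mutual best responses: (A,X) → Nash equilibria.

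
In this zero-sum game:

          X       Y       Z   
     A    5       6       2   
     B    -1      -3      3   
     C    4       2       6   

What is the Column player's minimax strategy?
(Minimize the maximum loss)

Column should play X, value = 5

Work:
Column player minimizes Row's maximum payoff:
Column X: max payoff to Row = 5
Column Y: max payoff to Row = 6
Column Z: max payoff to Row = 6
Minimum is 5, achieved by column X.
Minimax strategy: X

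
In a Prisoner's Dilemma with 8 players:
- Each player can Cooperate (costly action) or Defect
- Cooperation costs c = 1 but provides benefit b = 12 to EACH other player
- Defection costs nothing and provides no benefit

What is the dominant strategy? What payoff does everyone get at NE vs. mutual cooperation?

Dominant: Defect; NE payoff = 0; Coop payoff = 83

Work:
Defect dominates (saves cost c = 1, benefit to others is external)
NE: All defect → everyone gets 0
If all cooperate: each receives (7)×12 - 1 = 83
Social dilemma: 83 > 0 but NE gives 0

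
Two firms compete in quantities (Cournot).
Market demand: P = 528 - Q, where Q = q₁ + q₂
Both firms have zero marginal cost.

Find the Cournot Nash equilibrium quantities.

q₁* = q₂* = 176.0; P* = 176.0

Work:
Profit: π_i = P·q_i = (a - q_i - q_j)·q_i
FOC: ∂π_i/∂q_i = a - 2q_i - q_j = 0
Reaction function: q_i = (528 - q_j)/2
Symmetry: q* = 528/3 = 176.0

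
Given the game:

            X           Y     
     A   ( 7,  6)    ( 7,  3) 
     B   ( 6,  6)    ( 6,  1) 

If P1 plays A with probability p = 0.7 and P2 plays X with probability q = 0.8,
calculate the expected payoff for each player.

E[P1] = 6.7, E[P2] = 5.28

Work:
E[P1] = p·q·π₁(A,X) + p·(1-q)·π₁(A,Y) + (1-p)·q·π₁(B,X) + (1-p)·(1-q)·π₁(B,Y)
= 0.7·0.8·7 + 0.7·0.2·7 + 0.3·0.8·6 + 0.3·0.2·6
= 6.7

E[P2] = 5.28 (similar calculation)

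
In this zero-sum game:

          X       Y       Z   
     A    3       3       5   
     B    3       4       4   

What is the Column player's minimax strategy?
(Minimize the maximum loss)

Column should play X, value = 3

Work:
Column player minimizes Row's maximum payoff:
Column X: max payoff to Row = 3
Column Y: max payoff to Row = 4
Column Z: max payoff to Row = 5
Minimum is 3, achieved by column X.
Minimax strategy: X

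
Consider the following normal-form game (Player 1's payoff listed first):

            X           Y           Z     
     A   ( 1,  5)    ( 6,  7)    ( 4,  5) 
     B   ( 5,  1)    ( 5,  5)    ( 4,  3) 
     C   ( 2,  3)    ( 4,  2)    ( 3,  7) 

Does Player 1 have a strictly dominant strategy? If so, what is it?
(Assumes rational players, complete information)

No strictly dominant strategy exists for Player 1

Work:
A strategy strictly dominates another if it gives a strictly higher payoff against every opponent action. Compare each pair of P1's strategies column-by-column:
  A vs B: [1 vs 5, 6 vs 5, 4 vs 4] → A does not strictly dominate B (column X: 1 ≤ 5)
  A vs C: [1 vs 2, 6 vs 4, 4 vs 3] → A does not strictly dominate C (column X: 1 ≤ 2)
  B vs A: [5 vs 1, 5 vs 6, 4 vs 4] → B does not strictly dominate A (column Y: 5 ≤ 6)
  B vs C: [5 vs 2, 5 vs 4, 4 vs 3] → B strictly dominates C
  C vs A: [2 vs 1, 4 vs 6, 3 vs 4] → C does not strictly dominate A (column Y: 4 ≤ 6)
  C vs B: [2 vs 5, 4 vs 5, 3 vs 4] → C does not strictly dominate B (column X: 2 ≤ 5)
No single strategy strictly dominates all others → no strictly dominant strategy.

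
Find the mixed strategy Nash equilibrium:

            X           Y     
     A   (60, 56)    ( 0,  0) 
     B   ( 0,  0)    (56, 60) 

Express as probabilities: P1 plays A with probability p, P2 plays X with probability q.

p = 0.5172, q = 0.4828

Work:
Find probabilities that make opponent indifferent:
P2 chooses q to make P1 indifferent between A and B
P1 chooses p to make P2 indifferent between X and Y
Mixed NE: P1 plays (A: 0.5172, B: 0.4828), P2 plays (X: 0.4828, Y: 0.5172)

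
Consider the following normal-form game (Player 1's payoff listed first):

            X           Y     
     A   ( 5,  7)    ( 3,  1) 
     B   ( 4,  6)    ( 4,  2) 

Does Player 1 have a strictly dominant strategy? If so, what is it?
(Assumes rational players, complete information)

No strictly dominant strategy exists for Player 1

Work:
A strategy strictly dominates another if it gives a strictly higher payoff against every opponent action. Compare each pair of P1's strategies column-by-column:
  A vs B: [5 vs 4, 3 vs 4] → A does not strictly dominate B (column Y: 3 ≤ 4)
  B vs A: [4 vs 5, 4 vs 3] → B does not strictly dominate A (column X: 4 ≤ 5)
No single strategy strictly dominates all others → no strictly dominant strategy.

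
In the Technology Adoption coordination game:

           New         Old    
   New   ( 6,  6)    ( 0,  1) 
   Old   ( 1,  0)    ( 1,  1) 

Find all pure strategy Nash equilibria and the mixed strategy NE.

Pure NE: (New, New) and (Old, Old); Mixed NE: p = 0.1667, q = 0.1667

Work:
Check pure NE:
(New, New): (6, 6) - no unilateral deviation beneficial
(Old, Old): (1, 1) - no unilateral deviation beneficial
Mixed NE: P1 plays New with p = 0.1667, P2 plays New with q = 0.1667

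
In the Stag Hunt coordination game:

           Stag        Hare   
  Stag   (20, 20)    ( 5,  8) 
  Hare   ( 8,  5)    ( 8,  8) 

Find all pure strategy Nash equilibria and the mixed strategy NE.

Pure NE: (Stag, Stag) and (Hare, Hare); Mixed NE: p = 0.2, q = 0.2

Work:
Check pure NE:
(Stag, Stag): (20, 20) - no unilateral deviation beneficial
(Hare, Hare): (8, 8) - no unilateral deviation beneficial
Mixed NE: P1 plays Stag with p = 0.2, P2 plays Stag with q = 0.2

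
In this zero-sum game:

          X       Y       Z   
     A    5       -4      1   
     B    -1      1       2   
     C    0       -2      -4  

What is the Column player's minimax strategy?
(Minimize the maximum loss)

Column should play Y, value = 1

Work:
Column player minimizes Row's maximum payoff:
Column X: max payoff to Row = 5
Column Y: max payoff to Row = 1
Column Z: max payoff to Row = 2
Minimum is 1, achieved by column Y.
Minimax strategy: Y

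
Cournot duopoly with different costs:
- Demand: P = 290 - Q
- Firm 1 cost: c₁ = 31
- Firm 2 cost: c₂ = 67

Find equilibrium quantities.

q₁* = 98.33, q₂* = 62.33

Work:
Reaction: q₁ = (290 - 31 - q₂)/2
Reaction: q₂ = (290 - 67 - q₁)/2
Solve simultaneously:
q₁* = (290 - 2×31 + 67)/3 = 98.33
q₂* = (290 - 2×67 + 31)/3 = 62.33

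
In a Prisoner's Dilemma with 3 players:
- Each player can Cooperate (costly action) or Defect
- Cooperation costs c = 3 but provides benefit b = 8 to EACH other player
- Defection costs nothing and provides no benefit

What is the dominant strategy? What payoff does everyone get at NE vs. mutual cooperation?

Dominant: Defect; NE payoff = 0; Coop payoff = 13

Work:
Defect dominates (saves cost c = 3, benefit to others is external)
NE: All defect → everyone gets 0
If all cooperate: each receives (2)×8 - 3 = 13
Social dilemma: 13 > 0 but NE gives 0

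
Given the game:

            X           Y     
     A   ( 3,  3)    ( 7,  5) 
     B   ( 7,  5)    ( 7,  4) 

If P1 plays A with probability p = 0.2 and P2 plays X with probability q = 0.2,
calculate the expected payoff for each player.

E[P1] = 6.84, E[P2] = 4.28

Work:
E[P1] = p·q·π₁(A,X) + p·(1-q)·π₁(A,Y) + (1-p)·q·π₁(B,X) + (1-p)·(1-q)·π₁(B,Y)
= 0.2·0.2·3 + 0.2·0.8·7 + 0.8·0.2·7 + 0.8·0.8·7
= 6.84

E[P2] = 4.28 (similar calculation)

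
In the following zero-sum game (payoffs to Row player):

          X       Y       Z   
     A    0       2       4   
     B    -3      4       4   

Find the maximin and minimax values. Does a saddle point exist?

Maximin = 0, Minimax = 0, Saddle: True

Work:
Row minimums: [0, -3] → maximin = 0
Column maximums: [0, 4, 4] → minimax = 0
Saddle point exists! Game value = 0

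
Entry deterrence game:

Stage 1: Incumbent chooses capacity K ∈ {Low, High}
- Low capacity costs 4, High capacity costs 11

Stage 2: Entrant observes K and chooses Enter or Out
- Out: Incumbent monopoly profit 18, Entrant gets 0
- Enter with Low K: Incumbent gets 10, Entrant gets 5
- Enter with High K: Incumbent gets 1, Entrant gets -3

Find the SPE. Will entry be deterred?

SPE: (High, Enter|Low, Out|High); Entry deterred. Incumbent net profit = 7

Work:
After Low K: Entrant enters (5 > 0)
After High K: Entrant stays out (-3 < 0)
Incumbent: Low → 10−4=6, High → 18−11=7
Incumbent chooses High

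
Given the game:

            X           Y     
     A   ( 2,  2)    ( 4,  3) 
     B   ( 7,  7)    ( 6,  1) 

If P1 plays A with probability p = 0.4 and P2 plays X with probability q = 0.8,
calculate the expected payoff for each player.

E[P1] = 5.04, E[P2] = 4.36

Work:
E[P1] = p·q·π₁(A,X) + p·(1-q)·π₁(A,Y) + (1-p)·q·π₁(B,X) + (1-p)·(1-q)·π₁(B,Y)
= 0.4·0.8·2 + 0.4·0.2·4 + 0.6·0.8·7 + 0.6·0.2·6
= 5.04

E[P2] = 4.36 (similar calculation)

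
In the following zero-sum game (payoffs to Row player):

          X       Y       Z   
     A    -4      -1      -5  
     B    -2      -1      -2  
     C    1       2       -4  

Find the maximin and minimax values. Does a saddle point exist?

Maximin = -2, Minimax = -2, Saddle: True

Work:
Row minimums: [-5, -2, -4] → maximin = -2
Column maximums: [1, 2, -2] → minimax = -2
Saddle point exists! Game value = -2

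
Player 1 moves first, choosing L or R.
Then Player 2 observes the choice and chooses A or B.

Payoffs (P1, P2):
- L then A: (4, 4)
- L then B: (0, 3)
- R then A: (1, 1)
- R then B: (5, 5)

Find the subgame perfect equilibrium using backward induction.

P1 plays R, P2 plays A after L and B after R; Payoff (5, 5)

Work:
Backward induction:
After L: P2 chooses A → P1 gets 4
After R: P2 chooses B → P1 gets 5
P1 chooses R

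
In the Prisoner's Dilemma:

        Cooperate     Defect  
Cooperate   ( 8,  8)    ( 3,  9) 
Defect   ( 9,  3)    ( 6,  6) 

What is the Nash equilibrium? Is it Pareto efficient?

(Defect, Defect) is NE; not Pareto efficient

Work:
Defect dominates Cooperate for both players:
If P2 cooperates: Defect (9) > Cooperate (8)
If P2 defects: Defect (6) > Cooperate (3)
NE: (Defect, Defect) with payoff (6, 6)
But (Cooperate, Cooperate) = (8, 8) Pareto dominates (6, 6)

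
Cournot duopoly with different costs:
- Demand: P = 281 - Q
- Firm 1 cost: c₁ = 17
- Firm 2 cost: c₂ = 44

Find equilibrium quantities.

q₁* = 97.0, q₂* = 70.0

Work:
Reaction: q₁ = (281 - 17 - q₂)/2
Reaction: q₂ = (281 - 44 - q₁)/2
Solve simultaneously:
q₁* = (281 - 2×17 + 44)/3 = 97.0
q₂* = (281 - 2×44 + 17)/3 = 70.0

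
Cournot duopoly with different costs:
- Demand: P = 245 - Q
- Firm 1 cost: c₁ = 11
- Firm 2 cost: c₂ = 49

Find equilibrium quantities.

q₁* = 90.67, q₂* = 52.67

Work:
Reaction: q₁ = (245 - 11 - q₂)/2
Reaction: q₂ = (245 - 49 - q₁)/2
Solve simultaneously:
q₁* = (245 - 2×11 + 49)/3 = 90.67
q₂* = (245 - 2×49 + 11)/3 = 52.67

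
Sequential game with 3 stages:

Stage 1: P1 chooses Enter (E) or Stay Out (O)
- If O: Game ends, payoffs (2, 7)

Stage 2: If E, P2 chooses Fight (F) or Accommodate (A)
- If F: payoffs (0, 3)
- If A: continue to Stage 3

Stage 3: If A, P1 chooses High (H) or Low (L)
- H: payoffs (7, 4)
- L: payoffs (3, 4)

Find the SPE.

SPE: (E, A, H); Outcome (7, 4)

Work:
Stage 3: P1 chooses H (7 vs 3)
Stage 2: P2: F->3, A->4 (anticipating H). Choose A
Stage 1: P1: O->2, E->7 (anticipating A, H). Choose E
SPE path: E -> A -> H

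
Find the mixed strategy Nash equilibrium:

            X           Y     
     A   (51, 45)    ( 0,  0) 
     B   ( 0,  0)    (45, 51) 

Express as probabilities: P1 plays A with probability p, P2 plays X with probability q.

p = 0.5312, q = 0.4688

Work:
Find probabilities that make opponent indifferent:
P2 chooses q to make P1 indifferent between A and B
P1 chooses p to make P2 indifferent between X and Y
Mixed NE: P1 plays (A: 0.5312, B: 0.4688), P2 plays (X: 0.4688, Y: 0.5312)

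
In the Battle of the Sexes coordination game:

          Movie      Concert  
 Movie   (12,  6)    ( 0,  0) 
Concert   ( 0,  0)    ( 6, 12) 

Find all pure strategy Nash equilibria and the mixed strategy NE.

Pure NE: (Movie, Movie) and (Concert, Concert); Mixed NE: p = 0.6667, q = 0.3333

Work:
Check pure NE:
(Movie, Movie): (12, 6) - no unilateral deviation beneficial
(Concert, Concert): (6, 12) - no unilateral deviation beneficial
Mixed NE: P1 plays Movie with p = 0.6667, P2 plays Movie with q = 0.3333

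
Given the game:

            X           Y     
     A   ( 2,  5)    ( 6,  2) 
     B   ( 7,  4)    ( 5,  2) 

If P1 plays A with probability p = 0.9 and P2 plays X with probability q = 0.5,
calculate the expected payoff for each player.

E[P1] = 4.2, E[P2] = 3.45

Work:
E[P1] = p·q·π₁(A,X) + p·(1-q)·π₁(A,Y) + (1-p)·q·π₁(B,X) + (1-p)·(1-q)·π₁(B,Y)
= 0.9·0.5·2 + 0.9·0.5·6 + 0.1·0.5·7 + 0.1·0.5·5
= 4.2

E[P2] = 3.45 (similar calculation)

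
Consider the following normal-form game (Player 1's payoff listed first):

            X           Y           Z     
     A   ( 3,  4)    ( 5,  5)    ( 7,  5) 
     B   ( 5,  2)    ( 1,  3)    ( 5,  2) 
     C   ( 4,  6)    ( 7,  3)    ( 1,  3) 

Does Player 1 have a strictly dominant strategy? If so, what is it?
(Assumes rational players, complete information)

No strictly dominant strategy exists for Player 1

Work:
A strategy strictly dominates another if it gives a strictly higher payoff against every opponent action. Compare each pair of P1's strategies column-by-column:
  A vs B: [3 vs 5, 5 vs 1, 7 vs 5] → A does not strictly dominate B (column X: 3 ≤ 5)
  A vs C: [3 vs 4, 5 vs 7, 7 vs 1] → A does not strictly dominate C (column X: 3 ≤ 4)
  B vs A: [5 vs 3, 1 vs 5, 5 vs 7] → B does not strictly dominate A (column Y: 1 ≤ 5)
  B vs C: [5 vs 4, 1 vs 7, 5 vs 1] → B does not strictly dominate C (column Y: 1 ≤ 7)
  C vs A: [4 vs 3, 7 vs 5, 1 vs 7] → C does not strictly dominate A (column Z: 1 ≤ 7)
  C vs B: [4 vs 5, 7 vs 1, 1 vs 5] → C does not strictly dominate B (column X: 4 ≤ 5)
No single strategy strictly dominates all others → no strictly dominant strategy.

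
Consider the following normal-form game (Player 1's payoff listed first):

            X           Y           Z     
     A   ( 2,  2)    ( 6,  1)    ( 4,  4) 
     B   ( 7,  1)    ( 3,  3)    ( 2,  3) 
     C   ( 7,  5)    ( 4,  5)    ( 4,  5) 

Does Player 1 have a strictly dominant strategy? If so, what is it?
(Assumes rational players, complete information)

No strictly dominant strategy exists for Player 1

Work:
A strategy strictly dominates another if it gives a strictly higher payoff against every opponent action. Compare each pair of P1's strategies column-by-column:
  A vs B: [2 vs 7, 6 vs 3, 4 vs 2] → A does not strictly dominate B (column X: 2 ≤ 7)
  A vs C: [2 vs 7, 6 vs 4, 4 vs 4] → A does not strictly dominate C (column X: 2 ≤ 7)
  B vs A: [7 vs 2, 3 vs 6, 2 vs 4] → B does not strictly dominate A (column Y: 3 ≤ 6)
  B vs C: [7 vs 7, 3 vs 4, 2 vs 4] → B does not strictly dominate C (column X: 7 ≤ 7)
  C vs A: [7 vs 2, 4 vs 6, 4 vs 4] → C does not strictly dominate A (column Y: 4 ≤ 6)
  C vs B: [7 vs 7, 4 vs 3, 4 vs 2] → C does not strictly dominate B (column X: 7 ≤ 7)
No single strategy strictly dominates all others → no strictly dominant strategy.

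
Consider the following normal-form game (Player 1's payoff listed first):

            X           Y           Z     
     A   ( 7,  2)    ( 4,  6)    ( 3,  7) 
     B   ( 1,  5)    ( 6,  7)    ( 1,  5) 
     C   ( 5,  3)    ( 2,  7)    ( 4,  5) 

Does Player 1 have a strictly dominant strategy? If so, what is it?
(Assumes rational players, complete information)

No strictly dominant strategy exists for Player 1

Work:
A strategy strictly dominates another if it gives a strictly higher payoff against every opponent action. Compare each pair of P1's strategies column-by-column:
  A vs B: [7 vs 1, 4 vs 6, 3 vs 1] → A does not strictly dominate B (column Y: 4 ≤ 6)
  A vs C: [7 vs 5, 4 vs 2, 3 vs 4] → A does not strictly dominate C (column Z: 3 ≤ 4)
  B vs A: [1 vs 7, 6 vs 4, 1 vs 3] → B does not strictly dominate A (column X: 1 ≤ 7)
  B vs C: [1 vs 5, 6 vs 2, 1 vs 4] → B does not strictly dominate C (column X: 1 ≤ 5)
  C vs A: [5 vs 7, 2 vs 4, 4 vs 3] → C does not strictly dominate A (column X: 5 ≤ 7)
  C vs B: [5 vs 1, 2 vs 6, 4 vs 1] → C does not strictly dominate B (column Y: 2 ≤ 6)
No single strategy strictly dominates all others → no strictly dominant strategy.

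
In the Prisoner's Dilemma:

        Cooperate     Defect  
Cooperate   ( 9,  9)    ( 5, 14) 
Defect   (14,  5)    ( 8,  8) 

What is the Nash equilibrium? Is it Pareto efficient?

(Defect, Defect) is NE; not Pareto efficient

Work:
Defect dominates Cooperate for both players:
If P2 cooperates: Defect (14) > Cooperate (9)
If P2 defects: Defect (8) > Cooperate (5)
NE: (Defect, Defect) with payoff (8, 8)
But (Cooperate, Cooperate) = (9, 9) Pareto dominates (8, 8)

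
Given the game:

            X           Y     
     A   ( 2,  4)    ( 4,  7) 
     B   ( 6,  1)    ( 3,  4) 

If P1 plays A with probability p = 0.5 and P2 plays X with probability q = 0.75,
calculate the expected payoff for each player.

E[P1] = 3.875, E[P2] = 3.25

Work:
E[P1] = p·q·π₁(A,X) + p·(1-q)·π₁(A,Y) + (1-p)·q·π₁(B,X) + (1-p)·(1-q)·π₁(B,Y)
= 0.5·0.75·2 + 0.5·0.25·4 + 0.5·0.75·6 + 0.5·0.25·3
= 3.875

E[P2] = 3.25 (similar calculation)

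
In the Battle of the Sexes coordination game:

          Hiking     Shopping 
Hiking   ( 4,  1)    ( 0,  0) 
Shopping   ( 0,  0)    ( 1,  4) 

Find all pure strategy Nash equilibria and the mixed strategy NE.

Pure NE: (Hiking, Hiking) and (Shopping, Shopping); Mixed NE: p = 0.8, q = 0.2

Work:
Check pure NE:
(Hiking, Hiking): (4, 1) - no unilateral deviation beneficial
(Shopping, Shopping): (1, 4) - no unilateral deviation beneficial
Mixed NE: P1 plays Hiking with p = 0.8, P2 plays Hiking with q = 0.2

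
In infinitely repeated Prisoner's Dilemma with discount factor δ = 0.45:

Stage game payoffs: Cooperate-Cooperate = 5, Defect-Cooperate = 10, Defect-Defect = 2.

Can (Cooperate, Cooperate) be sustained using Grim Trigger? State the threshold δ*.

δ* = 0.625; since δ = 0.45 < 0.625, cooperation cannot be sustained

Work:
For Grim Trigger:
Cooperate forever: 5/(1-δ)
Defect then punished: 10 + 2·δ/(1-δ)
Need: 5/(1-δ) ≥ 10 + 2·δ/(1-δ)
Solving: δ ≥ (T-R)/(T-P) = (10-5)/(10-2) = 0.625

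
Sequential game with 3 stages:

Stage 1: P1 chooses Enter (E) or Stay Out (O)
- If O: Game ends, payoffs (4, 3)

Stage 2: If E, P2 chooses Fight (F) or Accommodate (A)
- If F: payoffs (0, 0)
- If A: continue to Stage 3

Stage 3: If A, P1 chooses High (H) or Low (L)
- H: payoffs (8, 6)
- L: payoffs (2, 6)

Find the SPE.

SPE: (E, A, H); Outcome (8, 6)

Work:
Stage 3: P1 chooses H (8 vs 2)
Stage 2: P2: F->0, A->6 (anticipating H). Choose A
Stage 1: P1: O->4, E->8 (anticipating A, H). Choose E
SPE path: E -> A -> H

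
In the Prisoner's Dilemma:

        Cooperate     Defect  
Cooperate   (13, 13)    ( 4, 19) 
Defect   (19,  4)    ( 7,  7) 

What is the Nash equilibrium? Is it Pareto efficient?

(Defect, Defect) is NE; not Pareto efficient

Work:
Defect dominates Cooperate for both players:
If P2 cooperates: Defect (19) > Cooperate (13)
If P2 defects: Defect (7) > Cooperate (4)
NE: (Defect, Defect) with payoff (7, 7)
But (Cooperate, Cooperate) = (13, 13) Pareto dominates (7, 7)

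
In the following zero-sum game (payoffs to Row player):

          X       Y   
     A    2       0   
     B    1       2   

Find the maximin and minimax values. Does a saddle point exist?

Maximin = 1, Minimax = 2, Saddle: False

Work:
Row minimums: [0, 1] → maximin = 1
Column maximums: [2, 2] → minimax = 2
No saddle point (maximin ≠ minimax). Mixed strategy needed.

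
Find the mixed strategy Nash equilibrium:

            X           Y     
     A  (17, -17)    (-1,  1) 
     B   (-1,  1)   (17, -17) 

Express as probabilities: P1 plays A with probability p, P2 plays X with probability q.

p = 0.5, q = 0.5

Work:
Find probabilities that make opponent indifferent:
P2 chooses q to make P1 indifferent between A and B
P1 chooses p to make P2 indifferent between X and Y
Mixed NE: P1 plays (A: 0.5, B: 0.5), P2 plays (X: 0.5, Y: 0.5)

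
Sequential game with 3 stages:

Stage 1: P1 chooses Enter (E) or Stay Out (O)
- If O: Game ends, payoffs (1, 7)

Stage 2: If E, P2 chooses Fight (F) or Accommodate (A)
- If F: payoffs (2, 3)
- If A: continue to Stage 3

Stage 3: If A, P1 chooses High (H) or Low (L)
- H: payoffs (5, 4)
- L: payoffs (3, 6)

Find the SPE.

SPE: (E, A, H); Outcome (5, 4)

Work:
Stage 3: P1 chooses H (5 vs 3)
Stage 2: P2: F->3, A->4 (anticipating H). Choose A
Stage 1: P1: O->1, E->5 (anticipating A, H). Choose E
SPE path: E -> A -> H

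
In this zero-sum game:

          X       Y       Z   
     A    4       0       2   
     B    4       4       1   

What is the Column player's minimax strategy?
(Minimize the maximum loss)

Column should play Z, value = 2

Work:
Column player minimizes Row's maximum payoff:
Column X: max payoff to Row = 4
Column Y: max payoff to Row = 4
Column Z: max payoff to Row = 2
Minimum is 2, achieved by column Z.
Minimax strategy: Z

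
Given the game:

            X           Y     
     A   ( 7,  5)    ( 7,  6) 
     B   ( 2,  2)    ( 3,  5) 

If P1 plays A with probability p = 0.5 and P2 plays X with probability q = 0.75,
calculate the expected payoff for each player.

E[P1] = 4.625, E[P2] = 4.0

Work:
E[P1] = p·q·π₁(A,X) + p·(1-q)·π₁(A,Y) + (1-p)·q·π₁(B,X) + (1-p)·(1-q)·π₁(B,Y)
= 0.5·0.75·7 + 0.5·0.25·7 + 0.5·0.75·2 + 0.5·0.25·3
= 4.625

E[P2] = 4.0 (similar calculation)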